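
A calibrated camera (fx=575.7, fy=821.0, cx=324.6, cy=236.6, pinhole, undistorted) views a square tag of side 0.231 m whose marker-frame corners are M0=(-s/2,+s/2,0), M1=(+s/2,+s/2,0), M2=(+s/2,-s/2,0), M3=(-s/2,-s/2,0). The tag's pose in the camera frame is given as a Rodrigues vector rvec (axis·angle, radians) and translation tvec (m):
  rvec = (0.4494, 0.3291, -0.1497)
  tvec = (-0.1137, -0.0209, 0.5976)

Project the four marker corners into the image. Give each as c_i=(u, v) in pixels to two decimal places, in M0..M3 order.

c0=(158.53, 344.73) c1=(342.81, 337.10) c2=(290.62, 25.02) c3=(84.47, 75.80)

Intrinsics K: fx=575.7, fy=821.0, cx=324.6, cy=236.6
Marker side s = 0.231 m; corners in marker frame (Z=0):
  M0 = (-0.1155, +0.1155, 0)
  M1 = (+0.1155, +0.1155, 0)
  M2 = (+0.1155, -0.1155, 0)
  M3 = (-0.1155, -0.1155, 0)
rvec = (0.4494, 0.3291, -0.1497), |rvec| = θ = 0.57678 rad = 33.047°
Rodrigues: sinθ=0.54533, 1−cosθ=0.16178; R = I + sinθ·[k]× + (1−cosθ)·[k]×²:
    [+0.93643 +0.21346 +0.27844]
    [-0.06962 +0.89089 -0.44885]
    [-0.34387 +0.40094 +0.84912]
t = (-0.1137, -0.0209, 0.5976) m
M0: Pc = R·M0+t = (-0.19720, +0.09004, +0.68362); u = 575.7·(-0.19720)/0.68362 + 324.6 = 158.5292, v = 821.0·(+0.09004)/0.68362 + 236.6 = 344.7317
M1: Pc = R·M1+t = (+0.01911, +0.07396, +0.60419); u = 575.7·(+0.01911)/0.60419 + 324.6 = 342.8112, v = 821.0·(+0.07396)/0.60419 + 236.6 = 337.0962
M2: Pc = R·M2+t = (-0.03020, -0.13184, +0.51158); u = 575.7·(-0.03020)/0.51158 + 324.6 = 290.6186, v = 821.0·(-0.13184)/0.51158 + 236.6 = 25.0194
M3: Pc = R·M3+t = (-0.24651, -0.11576, +0.59101); u = 575.7·(-0.24651)/0.59101 + 324.6 = 84.4729, v = 821.0·(-0.11576)/0.59101 + 236.6 = 75.7957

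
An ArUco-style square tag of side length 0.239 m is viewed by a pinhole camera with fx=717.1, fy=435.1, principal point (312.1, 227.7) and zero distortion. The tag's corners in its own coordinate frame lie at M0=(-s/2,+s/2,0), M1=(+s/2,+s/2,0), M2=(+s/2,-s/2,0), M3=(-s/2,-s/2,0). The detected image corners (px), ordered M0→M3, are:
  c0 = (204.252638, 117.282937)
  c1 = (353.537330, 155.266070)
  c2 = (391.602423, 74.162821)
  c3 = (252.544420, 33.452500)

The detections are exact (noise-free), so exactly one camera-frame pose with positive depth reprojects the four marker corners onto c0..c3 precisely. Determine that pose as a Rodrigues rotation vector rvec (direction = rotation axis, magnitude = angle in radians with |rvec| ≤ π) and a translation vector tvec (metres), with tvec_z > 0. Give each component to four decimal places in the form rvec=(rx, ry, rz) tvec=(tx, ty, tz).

rvec=(-0.2029, -0.3081, 0.3106) tvec=(-0.0135, -0.3316, 1.0833)

Intrinsics K: fx=717.1, fy=435.1, cx=312.1, cy=227.7
Marker side s = 0.239 m; corners in marker frame (Z=0):
  M0 = (-0.1195, +0.1195, 0)
  M1 = (+0.1195, +0.1195, 0)
  M2 = (+0.1195, -0.1195, 0)
  M3 = (-0.1195, -0.1195, 0)
Detected image corners:
  c0 = (204.252638, 117.282937) px
  c1 = (353.537330, 155.266070) px
  c2 = (391.602423, 74.162821) px
  c3 = (252.544420, 33.452500) px
Planar DLT: solve 8×8 A·h = b for H (H[2,2]=1):
  H  [+676.26619 -247.17339 +303.17087]
  H  [+188.06533 +323.64763 +94.51608]
  H  [+0.24497 -0.22343 +1.00000]
B = K⁻¹H; ‖b₁‖=0.923081, ‖b₂‖=0.923081; λ = 2/(‖b₁‖+‖b₂‖) = 1.083329, sign → tz>0 ⇒ λ=+1.083329
r₁ = λ·B[:,0] = (+0.90614,+0.32937,+0.26538); r₂ = λ·B[:,1] = (-0.26806,+0.93250,-0.24205)
r₃ = r₁×r₂ = (-0.32719,+0.14819,+0.93327); SVD([r₁ r₂ r₃]) → R = UVᵀ:
  R  [+0.90614 -0.26806 -0.32719]
  R  [+0.32937 +0.93250 +0.14819]
  R  [+0.26538 -0.24205 +0.93327]
t = (-0.01349, -0.33161, +1.08333) m
tr R = 2.771904; θ = arccos((tr R − 1)/2) = 0.482254 rad = 27.631°
axis k = ((R−Rᵀ)₃₂, (R−Rᵀ)₁₃, (R−Rᵀ)₂₁) / (2 sinθ) = (-0.420714, -0.638861, +0.644093)
rvec = θ·k = (-0.202891, -0.308093, +0.310616)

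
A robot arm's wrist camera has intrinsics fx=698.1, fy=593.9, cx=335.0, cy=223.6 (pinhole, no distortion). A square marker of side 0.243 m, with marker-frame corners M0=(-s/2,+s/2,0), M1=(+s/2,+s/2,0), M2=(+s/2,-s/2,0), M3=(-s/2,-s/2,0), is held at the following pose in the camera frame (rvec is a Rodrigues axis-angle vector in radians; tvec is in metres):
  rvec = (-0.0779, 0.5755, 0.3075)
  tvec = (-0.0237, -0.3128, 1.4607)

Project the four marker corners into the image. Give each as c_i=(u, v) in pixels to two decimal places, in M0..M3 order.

Intrinsics K: fx=698.1, fy=593.9, cx=335.0, cy=223.6
Marker side s = 0.243 m; corners in marker frame (Z=0):
  M0 = (-0.1215, +0.1215, 0)
  M1 = (+0.1215, +0.1215, 0)
  M2 = (+0.1215, -0.1215, 0)
  M3 = (-0.1215, -0.1215, 0)
rvec = (-0.0779, 0.5755, 0.3075), |rvec| = θ = 0.65713 rad = 37.651°
Rodrigues: sinθ=0.61085, 1−cosθ=0.20825; R = I + sinθ·[k]× + (1−cosθ)·[k]×²:
    [+0.79467 -0.30746 +0.52341]
    [+0.26422 +0.95147 +0.15776]
    [-0.54652 +0.01293 +0.83735]
t = (-0.0237, -0.3128, 1.4607) m
M0: Pc = R·M0+t = (-0.15761, -0.22930, +1.52867); u = 698.1·(-0.15761)/1.52867 + 335.0 = 263.0244, v = 593.9·(-0.22930)/1.52867 + 223.6 = 134.5158
M1: Pc = R·M1+t = (+0.03550, -0.16509, +1.39587); u = 698.1·(+0.03550)/1.39587 + 335.0 = 352.7522, v = 593.9·(-0.16509)/1.39587 + 223.6 = 153.3578
M2: Pc = R·M2+t = (+0.11021, -0.39630, +1.39273); u = 698.1·(+0.11021)/1.39273 + 335.0 = 390.2421, v = 593.9·(-0.39630)/1.39273 + 223.6 = 54.6055
M3: Pc = R·M3+t = (-0.08290, -0.46051, +1.52553); u = 698.1·(-0.08290)/1.52553 + 335.0 = 297.0658, v = 593.9·(-0.46051)/1.52553 + 223.6 = 44.3214

c0=(263.02, 134.52) c1=(352.75, 153.36) c2=(390.24, 54.61) c3=(297.07, 44.32)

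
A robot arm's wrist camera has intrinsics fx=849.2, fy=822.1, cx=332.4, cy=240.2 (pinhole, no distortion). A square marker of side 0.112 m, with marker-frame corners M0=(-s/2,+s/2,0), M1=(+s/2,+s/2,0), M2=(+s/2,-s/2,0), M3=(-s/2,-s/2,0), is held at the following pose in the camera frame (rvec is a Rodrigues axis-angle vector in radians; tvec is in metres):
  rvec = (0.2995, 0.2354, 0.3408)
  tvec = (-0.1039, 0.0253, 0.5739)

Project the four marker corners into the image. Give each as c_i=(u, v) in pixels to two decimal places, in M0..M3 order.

Intrinsics K: fx=849.2, fy=822.1, cx=332.4, cy=240.2
Marker side s = 0.112 m; corners in marker frame (Z=0):
  M0 = (-0.0560, +0.0560, 0)
  M1 = (+0.0560, +0.0560, 0)
  M2 = (+0.0560, -0.0560, 0)
  M3 = (-0.0560, -0.0560, 0)
rvec = (0.2995, 0.2354, 0.3408), |rvec| = θ = 0.51113 rad = 29.286°
Rodrigues: sinθ=0.48917, 1−cosθ=0.12781; R = I + sinθ·[k]× + (1−cosθ)·[k]×²:
    [+0.91607 -0.29166 +0.27522]
    [+0.36064 +0.89930 -0.24738]
    [-0.17535 +0.32587 +0.92901]
t = (-0.1039, 0.0253, 0.5739) m
M0: Pc = R·M0+t = (-0.17153, +0.05546, +0.60197); u = 849.2·(-0.17153)/0.60197 + 332.4 = 90.4173, v = 822.1·(+0.05546)/0.60197 + 240.2 = 315.9474
M1: Pc = R·M1+t = (-0.06893, +0.09586, +0.58233); u = 849.2·(-0.06893)/0.58233 + 332.4 = 231.8762, v = 822.1·(+0.09586)/0.58233 + 240.2 = 375.5252
M2: Pc = R·M2+t = (-0.03627, -0.00486, +0.54583); u = 849.2·(-0.03627)/0.54583 + 332.4 = 275.9764, v = 822.1·(-0.00486)/0.54583 + 240.2 = 232.8731
M3: Pc = R·M3+t = (-0.13887, -0.04526, +0.56547); u = 849.2·(-0.13887)/0.56547 + 332.4 = 123.8555, v = 822.1·(-0.04526)/0.56547 + 240.2 = 174.4042

c0=(90.42, 315.95) c1=(231.88, 375.53) c2=(275.98, 232.87) c3=(123.86, 174.40)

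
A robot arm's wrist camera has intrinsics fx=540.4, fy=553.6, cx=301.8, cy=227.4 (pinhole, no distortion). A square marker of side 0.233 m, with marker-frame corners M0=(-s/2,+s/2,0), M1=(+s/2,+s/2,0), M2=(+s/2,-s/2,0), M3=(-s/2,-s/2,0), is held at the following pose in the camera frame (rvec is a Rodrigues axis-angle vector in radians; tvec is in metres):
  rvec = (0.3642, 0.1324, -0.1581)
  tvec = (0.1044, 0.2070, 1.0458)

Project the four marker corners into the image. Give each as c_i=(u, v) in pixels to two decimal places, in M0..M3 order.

c0=(307.18, 392.65) c1=(422.84, 382.63) c2=(410.05, 274.73) c3=(285.80, 289.39)

Intrinsics K: fx=540.4, fy=553.6, cx=301.8, cy=227.4
Marker side s = 0.233 m; corners in marker frame (Z=0):
  M0 = (-0.1165, +0.1165, 0)
  M1 = (+0.1165, +0.1165, 0)
  M2 = (+0.1165, -0.1165, 0)
  M3 = (-0.1165, -0.1165, 0)
rvec = (0.3642, 0.1324, -0.1581), |rvec| = θ = 0.41853 rad = 23.980°
Rodrigues: sinθ=0.40642, 1−cosθ=0.08631; R = I + sinθ·[k]× + (1−cosθ)·[k]×²:
    [+0.97905 +0.17728 +0.10020]
    [-0.12976 +0.92233 -0.36397]
    [-0.15694 +0.34335 +0.92600]
t = (0.1044, 0.2070, 1.0458) m
M0: Pc = R·M0+t = (+0.01099, +0.32957, +1.10408); u = 540.4·(+0.01099)/1.10408 + 301.8 = 307.1815, v = 553.6·(+0.32957)/1.10408 + 227.4 = 392.6494
M1: Pc = R·M1+t = (+0.23911, +0.29933, +1.06752); u = 540.4·(+0.23911)/1.06752 + 301.8 = 422.8440, v = 553.6·(+0.29933)/1.06752 + 227.4 = 382.6304
M2: Pc = R·M2+t = (+0.19781, +0.08443, +0.98752); u = 540.4·(+0.19781)/0.98752 + 301.8 = 410.0452, v = 553.6·(+0.08443)/0.98752 + 227.4 = 274.7322
M3: Pc = R·M3+t = (-0.03031, +0.11467, +1.02408); u = 540.4·(-0.03031)/1.02408 + 301.8 = 285.8044, v = 553.6·(+0.11467)/1.02408 + 227.4 = 289.3866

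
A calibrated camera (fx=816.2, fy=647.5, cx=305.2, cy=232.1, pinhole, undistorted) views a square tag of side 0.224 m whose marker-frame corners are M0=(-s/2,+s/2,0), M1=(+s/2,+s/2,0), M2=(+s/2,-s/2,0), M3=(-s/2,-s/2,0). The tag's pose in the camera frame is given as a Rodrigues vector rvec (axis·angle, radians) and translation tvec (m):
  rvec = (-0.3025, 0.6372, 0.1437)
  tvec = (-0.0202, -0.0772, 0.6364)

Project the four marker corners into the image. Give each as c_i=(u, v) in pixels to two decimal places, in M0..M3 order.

c0=(143.40, 255.39) c1=(371.15, 271.71) c2=(434.18, 37.49) c3=(211.04, 65.76)

Intrinsics K: fx=816.2, fy=647.5, cx=305.2, cy=232.1
Marker side s = 0.224 m; corners in marker frame (Z=0):
  M0 = (-0.1120, +0.1120, 0)
  M1 = (+0.1120, +0.1120, 0)
  M2 = (+0.1120, -0.1120, 0)
  M3 = (-0.1120, -0.1120, 0)
rvec = (-0.3025, 0.6372, 0.1437), |rvec| = θ = 0.71985 rad = 41.244°
Rodrigues: sinθ=0.65927, 1−cosθ=0.24809; R = I + sinθ·[k]× + (1−cosθ)·[k]×²:
    [+0.79572 -0.22389 +0.56277]
    [+0.03932 +0.94630 +0.32088]
    [-0.60439 -0.23320 +0.76179]
t = (-0.0202, -0.0772, 0.6364) m
M0: Pc = R·M0+t = (-0.13440, +0.02438, +0.67797); u = 816.2·(-0.13440)/0.67797 + 305.2 = 143.4024, v = 647.5·(+0.02438)/0.67797 + 232.1 = 255.3860
M1: Pc = R·M1+t = (+0.04384, +0.03319, +0.54259); u = 816.2·(+0.04384)/0.54259 + 305.2 = 371.1537, v = 647.5·(+0.03319)/0.54259 + 232.1 = 271.7071
M2: Pc = R·M2+t = (+0.09400, -0.17878, +0.59483); u = 816.2·(+0.09400)/0.59483 + 305.2 = 434.1785, v = 647.5·(-0.17878)/0.59483 + 232.1 = 37.4867
M3: Pc = R·M3+t = (-0.08424, -0.18759, +0.73021); u = 816.2·(-0.08424)/0.73021 + 305.2 = 211.0350, v = 647.5·(-0.18759)/0.73021 + 232.1 = 65.7584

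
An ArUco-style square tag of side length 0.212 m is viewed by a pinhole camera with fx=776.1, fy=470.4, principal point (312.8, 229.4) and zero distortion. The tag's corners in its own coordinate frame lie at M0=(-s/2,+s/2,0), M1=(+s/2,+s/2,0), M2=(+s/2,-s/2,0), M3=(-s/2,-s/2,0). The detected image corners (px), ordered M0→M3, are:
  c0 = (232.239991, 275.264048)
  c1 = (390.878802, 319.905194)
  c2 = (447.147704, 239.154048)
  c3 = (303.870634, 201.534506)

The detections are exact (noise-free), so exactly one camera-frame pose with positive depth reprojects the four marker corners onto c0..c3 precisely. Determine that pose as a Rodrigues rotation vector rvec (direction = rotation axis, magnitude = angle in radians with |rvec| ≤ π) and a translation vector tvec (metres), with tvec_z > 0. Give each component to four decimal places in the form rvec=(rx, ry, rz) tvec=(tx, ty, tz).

rvec=(-0.5942, 0.0162, 0.4442) tvec=(0.0403, 0.0573, 0.9961)

Intrinsics K: fx=776.1, fy=470.4, cx=312.8, cy=229.4
Marker side s = 0.212 m; corners in marker frame (Z=0):
  M0 = (-0.1060, +0.1060, 0)
  M1 = (+0.1060, +0.1060, 0)
  M2 = (+0.1060, -0.1060, 0)
  M3 = (-0.1060, -0.1060, 0)
Detected image corners:
  c0 = (232.239991, 275.264048) px
  c1 = (390.878802, 319.905194) px
  c2 = (447.147704, 239.154048) px
  c3 = (303.870634, 201.534506) px
Planar DLT: solve 8×8 A·h = b for H (H[2,2]=1):
  H  [+661.44442 -487.65806 +344.23344]
  H  [+156.46672 +224.28482 +256.44628]
  H  [-0.14132 -0.53987 +1.00000]
B = K⁻¹H; ‖b₁‖=1.003940, ‖b₂‖=1.003940; λ = 2/(‖b₁‖+‖b₂‖) = 0.996075, sign → tz>0 ⇒ λ=+0.996075
r₁ = λ·B[:,0] = (+0.90566,+0.39997,-0.14076); r₂ = λ·B[:,1] = (-0.40914,+0.73717,-0.53776)
r₃ = r₁×r₂ = (-0.11132,+0.54461,+0.83127); SVD([r₁ r₂ r₃]) → R = UVᵀ:
  R  [+0.90566 -0.40914 -0.11132]
  R  [+0.39997 +0.73717 +0.54461]
  R  [-0.14076 -0.53776 +0.83127]
t = (+0.04034, +0.05727, +0.99608) m
tr R = 2.474094; θ = arccos((tr R − 1)/2) = 0.742105 rad = 42.520°
axis k = ((R−Rᵀ)₃₂, (R−Rᵀ)₁₃, (R−Rᵀ)₂₁) / (2 sinθ) = (-0.800758, +0.021786, +0.598592)
rvec = θ·k = (-0.594247, +0.016168, +0.444219)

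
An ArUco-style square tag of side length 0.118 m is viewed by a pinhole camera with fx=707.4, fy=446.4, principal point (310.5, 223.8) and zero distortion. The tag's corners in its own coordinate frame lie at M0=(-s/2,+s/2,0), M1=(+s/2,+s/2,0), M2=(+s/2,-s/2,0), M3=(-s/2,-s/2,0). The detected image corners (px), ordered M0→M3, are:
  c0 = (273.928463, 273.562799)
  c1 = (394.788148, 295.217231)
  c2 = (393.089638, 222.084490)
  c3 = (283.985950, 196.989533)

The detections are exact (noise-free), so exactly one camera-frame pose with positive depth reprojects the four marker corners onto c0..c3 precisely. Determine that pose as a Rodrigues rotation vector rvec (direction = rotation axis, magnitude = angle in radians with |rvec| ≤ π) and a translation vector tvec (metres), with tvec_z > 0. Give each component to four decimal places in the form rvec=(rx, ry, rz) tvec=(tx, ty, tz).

rvec=(-0.5240, -0.4962, 0.1897) tvec=(0.0247, 0.0302, 0.6190)

Intrinsics K: fx=707.4, fy=446.4, cx=310.5, cy=223.8
Marker side s = 0.118 m; corners in marker frame (Z=0):
  M0 = (-0.0590, +0.0590, 0)
  M1 = (+0.0590, +0.0590, 0)
  M2 = (+0.0590, -0.0590, 0)
  M3 = (-0.0590, -0.0590, 0)
Detected image corners:
  c0 = (273.928463, 273.562799) px
  c1 = (394.788148, 295.217231) px
  c2 = (393.089638, 222.084490) px
  c3 = (283.985950, 196.989533) px
Planar DLT: solve 8×8 A·h = b for H (H[2,2]=1):
  H  [+1191.54000 -317.03798 +338.76585]
  H  [+360.00571 +425.66108 +245.55268]
  H  [+0.65269 -0.84274 +1.00000]
B = K⁻¹H; ‖b₁‖=1.615495, ‖b₂‖=1.615495; λ = 2/(‖b₁‖+‖b₂‖) = 0.619005, sign → tz>0 ⇒ λ=+0.619005
r₁ = λ·B[:,0] = (+0.86531,+0.29665,+0.40402); r₂ = λ·B[:,1] = (-0.04845,+0.85178,-0.52166)
r₃ = r₁×r₂ = (-0.49889,+0.43182,+0.75143); SVD([r₁ r₂ r₃]) → R = UVᵀ:
  R  [+0.86531 -0.04845 -0.49889]
  R  [+0.29665 +0.85178 +0.43182]
  R  [+0.40402 -0.52166 +0.75143]
t = (+0.02473, +0.03016, +0.61901) m
tr R = 2.468518; θ = arccos((tr R − 1)/2) = 0.746222 rad = 42.755°
axis k = ((R−Rᵀ)₃₂, (R−Rᵀ)₁₃, (R−Rᵀ)₂₁) / (2 sinθ) = (-0.702256, -0.665005, +0.254175)
rvec = θ·k = (-0.524039, -0.496241, +0.189671)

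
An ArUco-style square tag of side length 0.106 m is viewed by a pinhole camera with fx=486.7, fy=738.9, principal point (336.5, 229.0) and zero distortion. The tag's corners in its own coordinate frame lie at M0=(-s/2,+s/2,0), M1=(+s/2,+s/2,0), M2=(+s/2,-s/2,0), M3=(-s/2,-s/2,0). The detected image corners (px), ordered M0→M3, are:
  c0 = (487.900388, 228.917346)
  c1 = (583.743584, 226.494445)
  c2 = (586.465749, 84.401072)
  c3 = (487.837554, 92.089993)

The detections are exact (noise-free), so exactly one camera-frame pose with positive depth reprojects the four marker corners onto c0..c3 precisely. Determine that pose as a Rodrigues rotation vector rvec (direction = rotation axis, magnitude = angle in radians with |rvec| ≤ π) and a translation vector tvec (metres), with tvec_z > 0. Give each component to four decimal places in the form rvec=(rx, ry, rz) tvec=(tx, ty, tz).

rvec=(0.1542, 0.1946, -0.0326) tvec=(0.2303, -0.0533, 0.5629)

Intrinsics K: fx=486.7, fy=738.9, cx=336.5, cy=229.0
Marker side s = 0.106 m; corners in marker frame (Z=0):
  M0 = (-0.0530, +0.0530, 0)
  M1 = (+0.0530, +0.0530, 0)
  M2 = (+0.0530, -0.0530, 0)
  M3 = (-0.0530, -0.0530, 0)
Detected image corners:
  c0 = (487.900388, 228.917346) px
  c1 = (583.743584, 226.494445) px
  c2 = (586.465749, 84.401072) px
  c3 = (487.837554, 92.089993) px
Planar DLT: solve 8×8 A·h = b for H (H[2,2]=1):
  H  [+731.18556 +130.11598 +535.58436]
  H  [-102.10251 +1357.14458 +159.00323]
  H  [-0.34660 +0.26547 +1.00000]
B = K⁻¹H; ‖b₁‖=1.776384, ‖b₂‖=1.776384; λ = 2/(‖b₁‖+‖b₂‖) = 0.562941, sign → tz>0 ⇒ λ=+0.562941
r₁ = λ·B[:,0] = (+0.98063,-0.01732,-0.19512); r₂ = λ·B[:,1] = (+0.04718,+0.98764,+0.14944)
r₃ = r₁×r₂ = (+0.19012,-0.15575,+0.96933); SVD([r₁ r₂ r₃]) → R = UVᵀ:
  R  [+0.98063 +0.04718 +0.19012]
  R  [-0.01732 +0.98764 -0.15575]
  R  [-0.19512 +0.14944 +0.96933]
t = (+0.23027, -0.05333, +0.56294) m
tr R = 2.937600; θ = arccos((tr R − 1)/2) = 0.250455 rad = 14.350°
axis k = ((R−Rᵀ)₃₂, (R−Rᵀ)₁₃, (R−Rᵀ)₂₁) / (2 sinθ) = (+0.615694, +0.777170, -0.130109)
rvec = θ·k = (+0.154203, +0.194646, -0.032586)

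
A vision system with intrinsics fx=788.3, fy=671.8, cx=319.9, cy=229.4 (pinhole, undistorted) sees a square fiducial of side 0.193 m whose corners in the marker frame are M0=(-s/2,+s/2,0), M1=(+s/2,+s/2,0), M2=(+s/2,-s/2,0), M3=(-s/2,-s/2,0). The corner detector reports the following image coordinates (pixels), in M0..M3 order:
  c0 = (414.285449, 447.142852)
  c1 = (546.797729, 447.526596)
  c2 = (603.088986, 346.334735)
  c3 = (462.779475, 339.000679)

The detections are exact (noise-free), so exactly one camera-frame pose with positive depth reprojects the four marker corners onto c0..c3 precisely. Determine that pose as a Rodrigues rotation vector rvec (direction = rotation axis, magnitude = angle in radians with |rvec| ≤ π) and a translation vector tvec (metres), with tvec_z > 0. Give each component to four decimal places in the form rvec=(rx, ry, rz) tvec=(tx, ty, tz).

Intrinsics K: fx=788.3, fy=671.8, cx=319.9, cy=229.4
Marker side s = 0.193 m; corners in marker frame (Z=0):
  M0 = (-0.0965, +0.0965, 0)
  M1 = (+0.0965, +0.0965, 0)
  M2 = (+0.0965, -0.0965, 0)
  M3 = (-0.0965, -0.0965, 0)
Detected image corners:
  c0 = (414.285449, 447.142852) px
  c1 = (546.797729, 447.526596) px
  c2 = (603.088986, 346.334735) px
  c3 = (462.779475, 339.000679) px
Planar DLT: solve 8×8 A·h = b for H (H[2,2]=1):
  H  [+872.42812 -58.09309 +507.83235]
  H  [+149.01507 +708.56708 +397.19523]
  H  [+0.32849 +0.42233 +1.00000]
B = K⁻¹H; ‖b₁‖=1.033183, ‖b₂‖=1.033183; λ = 2/(‖b₁‖+‖b₂‖) = 0.967883, sign → tz>0 ⇒ λ=+0.967883
r₁ = λ·B[:,0] = (+0.94215,+0.10612,+0.31794); r₂ = λ·B[:,1] = (-0.23721,+0.88127,+0.40877)
r₃ = r₁×r₂ = (-0.23681,-0.46054,+0.85547); SVD([r₁ r₂ r₃]) → R = UVᵀ:
  R  [+0.94215 -0.23721 -0.23681]
  R  [+0.10612 +0.88127 -0.46054]
  R  [+0.31794 +0.40877 +0.85547]
t = (+0.23075, +0.24175, +0.96788) m
tr R = 2.678890; θ = arccos((tr R − 1)/2) = 0.574535 rad = 32.918°
axis k = ((R−Rᵀ)₃₂, (R−Rᵀ)₁₃, (R−Rᵀ)₂₁) / (2 sinθ) = (+0.799814, -0.510406, +0.315885)
rvec = θ·k = (+0.459521, -0.293246, +0.181487)

rvec=(0.4595, -0.2932, 0.1815) tvec=(0.2307, 0.2417, 0.9679)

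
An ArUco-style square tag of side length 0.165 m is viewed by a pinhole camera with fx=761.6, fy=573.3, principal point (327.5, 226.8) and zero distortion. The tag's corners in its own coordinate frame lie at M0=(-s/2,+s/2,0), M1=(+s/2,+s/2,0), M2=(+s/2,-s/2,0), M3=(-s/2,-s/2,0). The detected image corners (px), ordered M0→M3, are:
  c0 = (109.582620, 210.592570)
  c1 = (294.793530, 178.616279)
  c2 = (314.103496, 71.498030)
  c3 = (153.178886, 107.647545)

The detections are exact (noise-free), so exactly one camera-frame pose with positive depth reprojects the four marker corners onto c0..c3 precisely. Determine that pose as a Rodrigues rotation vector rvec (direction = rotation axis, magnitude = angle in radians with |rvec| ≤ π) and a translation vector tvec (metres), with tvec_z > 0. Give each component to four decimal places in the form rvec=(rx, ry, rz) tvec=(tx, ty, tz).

rvec=(-0.6560, 0.4058, -0.0572) tvec=(-0.0936, -0.0976, 0.6352)

Intrinsics K: fx=761.6, fy=573.3, cx=327.5, cy=226.8
Marker side s = 0.165 m; corners in marker frame (Z=0):
  M0 = (-0.0825, +0.0825, 0)
  M1 = (+0.0825, +0.0825, 0)
  M2 = (+0.0825, -0.0825, 0)
  M3 = (-0.0825, -0.0825, 0)
Detected image corners:
  c0 = (109.582620, 210.592570) px
  c1 = (294.793530, 178.616279) px
  c2 = (314.103496, 71.498030) px
  c3 = (153.178886, 107.647545) px
Planar DLT: solve 8×8 A·h = b for H (H[2,2]=1):
  H  [+923.49500 -401.03053 +215.22832]
  H  [-285.43720 +500.96356 +138.74299]
  H  [-0.54898 -0.95025 +1.00000]
B = K⁻¹H; ‖b₁‖=1.574402, ‖b₂‖=1.574402; λ = 2/(‖b₁‖+‖b₂‖) = 0.635162, sign → tz>0 ⇒ λ=+0.635162
r₁ = λ·B[:,0] = (+0.92012,-0.17829,-0.34869); r₂ = λ·B[:,1] = (-0.07491,+0.79379,-0.60356)
r₃ = r₁×r₂ = (+0.38440,+0.58147,+0.71703); SVD([r₁ r₂ r₃]) → R = UVᵀ:
  R  [+0.92012 -0.07491 +0.38440]
  R  [-0.17829 +0.79379 +0.58147]
  R  [-0.34869 -0.60356 +0.71703]
t = (-0.09363, -0.09756, +0.63516) m
tr R = 2.430942; θ = arccos((tr R − 1)/2) = 0.773498 rad = 44.318°
axis k = ((R−Rᵀ)₃₂, (R−Rᵀ)₁₃, (R−Rᵀ)₂₁) / (2 sinθ) = (-0.848095, +0.524654, -0.073987)
rvec = θ·k = (-0.656000, +0.405819, -0.057229)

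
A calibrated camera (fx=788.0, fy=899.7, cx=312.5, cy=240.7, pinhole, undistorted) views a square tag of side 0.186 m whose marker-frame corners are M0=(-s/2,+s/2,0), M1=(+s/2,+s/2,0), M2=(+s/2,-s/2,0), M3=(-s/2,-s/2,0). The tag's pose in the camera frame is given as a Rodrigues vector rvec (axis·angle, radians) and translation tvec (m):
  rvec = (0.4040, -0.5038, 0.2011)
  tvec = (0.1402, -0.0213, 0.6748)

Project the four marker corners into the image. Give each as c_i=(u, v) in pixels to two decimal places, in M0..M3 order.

c0=(353.16, 315.06) c1=(515.37, 325.38) c2=(593.32, 114.52) c3=(426.94, 69.99)

Intrinsics K: fx=788.0, fy=899.7, cx=312.5, cy=240.7
Marker side s = 0.186 m; corners in marker frame (Z=0):
  M0 = (-0.0930, +0.0930, 0)
  M1 = (+0.0930, +0.0930, 0)
  M2 = (+0.0930, -0.0930, 0)
  M3 = (-0.0930, -0.0930, 0)
rvec = (0.4040, -0.5038, 0.2011), |rvec| = θ = 0.67637 rad = 38.753°
Rodrigues: sinθ=0.62596, 1−cosθ=0.22015; R = I + sinθ·[k]× + (1−cosθ)·[k]×²:
    [+0.85840 -0.28406 -0.42716]
    [+0.08817 +0.90199 -0.42265]
    [+0.50535 +0.32514 +0.79931]
t = (0.1402, -0.0213, 0.6748) m
M0: Pc = R·M0+t = (+0.03395, +0.05439, +0.65804); u = 788.0·(+0.03395)/0.65804 + 312.5 = 353.1568, v = 899.7·(+0.05439)/0.65804 + 240.7 = 315.0587
M1: Pc = R·M1+t = (+0.19361, +0.07079, +0.75204); u = 788.0·(+0.19361)/0.75204 + 312.5 = 515.3723, v = 899.7·(+0.07079)/0.75204 + 240.7 = 325.3839
M2: Pc = R·M2+t = (+0.24645, -0.09699, +0.69156); u = 788.0·(+0.24645)/0.69156 + 312.5 = 593.3164, v = 899.7·(-0.09699)/0.69156 + 240.7 = 114.5240
M3: Pc = R·M3+t = (+0.08679, -0.11339, +0.59756); u = 788.0·(+0.08679)/0.59756 + 312.5 = 426.9446, v = 899.7·(-0.11339)/0.59756 + 240.7 = 69.9860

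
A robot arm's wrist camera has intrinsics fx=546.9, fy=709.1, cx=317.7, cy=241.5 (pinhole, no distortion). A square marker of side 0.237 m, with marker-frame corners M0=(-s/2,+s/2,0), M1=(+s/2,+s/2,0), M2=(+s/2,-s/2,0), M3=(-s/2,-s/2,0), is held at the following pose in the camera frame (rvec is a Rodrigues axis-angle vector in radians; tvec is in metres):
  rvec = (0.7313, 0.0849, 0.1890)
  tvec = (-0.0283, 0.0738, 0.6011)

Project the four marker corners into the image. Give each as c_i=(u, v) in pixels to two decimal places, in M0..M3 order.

c0=(188.43, 383.23) c1=(374.85, 433.48) c2=(427.61, 256.92) c3=(184.28, 192.28)

Intrinsics K: fx=546.9, fy=709.1, cx=317.7, cy=241.5
Marker side s = 0.237 m; corners in marker frame (Z=0):
  M0 = (-0.1185, +0.1185, 0)
  M1 = (+0.1185, +0.1185, 0)
  M2 = (+0.1185, -0.1185, 0)
  M3 = (-0.1185, -0.1185, 0)
rvec = (0.7313, 0.0849, 0.1890), |rvec| = θ = 0.76008 rad = 43.550°
Rodrigues: sinθ=0.68898, 1−cosθ=0.27522; R = I + sinθ·[k]× + (1−cosθ)·[k]×²:
    [+0.97955 -0.14174 +0.14280]
    [+0.20090 +0.72821 -0.65525]
    [-0.01111 +0.67053 +0.74179]
t = (-0.0283, 0.0738, 0.6011) m
M0: Pc = R·M0+t = (-0.16117, +0.13629, +0.68188); u = 546.9·(-0.16117)/0.68188 + 317.7 = 188.4307, v = 709.1·(+0.13629)/0.68188 + 241.5 = 383.2281
M1: Pc = R·M1+t = (+0.07098, +0.18390, +0.67924); u = 546.9·(+0.07098)/0.67924 + 317.7 = 374.8505, v = 709.1·(+0.18390)/0.67924 + 241.5 = 433.4834
M2: Pc = R·M2+t = (+0.10457, +0.01131, +0.52032); u = 546.9·(+0.10457)/0.52032 + 317.7 = 427.6141, v = 709.1·(+0.01131)/0.52032 + 241.5 = 256.9178
M3: Pc = R·M3+t = (-0.12758, -0.03630, +0.52296); u = 546.9·(-0.12758)/0.52296 + 317.7 = 184.2792, v = 709.1·(-0.03630)/0.52296 + 241.5 = 192.2802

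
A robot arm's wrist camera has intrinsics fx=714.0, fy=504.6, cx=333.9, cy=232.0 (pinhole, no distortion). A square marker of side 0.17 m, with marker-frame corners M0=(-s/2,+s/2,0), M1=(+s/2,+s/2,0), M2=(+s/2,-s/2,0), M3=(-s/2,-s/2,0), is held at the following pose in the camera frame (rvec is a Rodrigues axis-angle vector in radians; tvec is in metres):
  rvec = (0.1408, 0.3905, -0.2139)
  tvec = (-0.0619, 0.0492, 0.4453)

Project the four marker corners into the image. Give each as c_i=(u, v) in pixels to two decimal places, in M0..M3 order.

c0=(159.58, 384.12) c1=(392.79, 371.61) c2=(325.07, 171.68) c3=(93.45, 212.88)

Intrinsics K: fx=714.0, fy=504.6, cx=333.9, cy=232.0
Marker side s = 0.17 m; corners in marker frame (Z=0):
  M0 = (-0.0850, +0.0850, 0)
  M1 = (+0.0850, +0.0850, 0)
  M2 = (+0.0850, -0.0850, 0)
  M3 = (-0.0850, -0.0850, 0)
rvec = (0.1408, 0.3905, -0.2139), |rvec| = θ = 0.46698 rad = 26.756°
Rodrigues: sinθ=0.45019, 1−cosθ=0.10707; R = I + sinθ·[k]× + (1−cosθ)·[k]×²:
    [+0.90267 +0.23321 +0.36167]
    [-0.17921 +0.96780 -0.17675]
    [-0.39125 +0.09473 +0.91540]
t = (-0.0619, 0.0492, 0.4453) m
M0: Pc = R·M0+t = (-0.11880, +0.14670, +0.48661); u = 714.0·(-0.11880)/0.48661 + 333.9 = 159.5786, v = 504.6·(+0.14670)/0.48661 + 232.0 = 384.1205
M1: Pc = R·M1+t = (+0.03465, +0.11623, +0.42010); u = 714.0·(+0.03465)/0.42010 + 333.9 = 392.7901, v = 504.6·(+0.11623)/0.42010 + 232.0 = 371.6102
M2: Pc = R·M2+t = (-0.00500, -0.04830, +0.40399); u = 714.0·(-0.00500)/0.40399 + 333.9 = 325.0706, v = 504.6·(-0.04830)/0.40399 + 232.0 = 171.6760
M3: Pc = R·M3+t = (-0.15845, -0.01783, +0.47050); u = 714.0·(-0.15845)/0.47050 + 333.9 = 93.4502, v = 504.6·(-0.01783)/0.47050 + 232.0 = 212.8780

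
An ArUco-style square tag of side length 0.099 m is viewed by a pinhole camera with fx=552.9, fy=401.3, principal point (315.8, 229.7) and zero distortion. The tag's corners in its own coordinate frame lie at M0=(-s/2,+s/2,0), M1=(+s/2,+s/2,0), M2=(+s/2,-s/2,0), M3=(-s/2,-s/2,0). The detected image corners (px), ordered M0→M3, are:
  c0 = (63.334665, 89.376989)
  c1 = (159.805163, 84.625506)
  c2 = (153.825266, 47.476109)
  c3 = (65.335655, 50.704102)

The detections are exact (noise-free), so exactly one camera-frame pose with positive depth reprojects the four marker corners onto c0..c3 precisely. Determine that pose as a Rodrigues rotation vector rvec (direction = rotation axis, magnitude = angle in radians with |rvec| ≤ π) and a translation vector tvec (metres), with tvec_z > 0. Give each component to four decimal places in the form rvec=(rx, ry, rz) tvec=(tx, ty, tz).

rvec=(-0.5980, -0.1475, -0.1956) tvec=(-0.2288, -0.2505, 0.6185)

Intrinsics K: fx=552.9, fy=401.3, cx=315.8, cy=229.7
Marker side s = 0.099 m; corners in marker frame (Z=0):
  M0 = (-0.0495, +0.0495, 0)
  M1 = (+0.0495, +0.0495, 0)
  M2 = (+0.0495, -0.0495, 0)
  M3 = (-0.0495, -0.0495, 0)
Detected image corners:
  c0 = (63.334665, 89.376989) px
  c1 = (159.805163, 84.625506) px
  c2 = (153.825266, 47.476109) px
  c3 = (65.335655, 50.704102) px
Planar DLT: solve 8×8 A·h = b for H (H[2,2]=1):
  H  [+967.05132 -76.41330 +111.24943]
  H  [-18.63550 +323.04704 +67.19048]
  H  [+0.31347 -0.87845 +1.00000]
B = K⁻¹H; ‖b₁‖=1.616850, ‖b₂‖=1.616850; λ = 2/(‖b₁‖+‖b₂‖) = 0.618487, sign → tz>0 ⇒ λ=+0.618487
r₁ = λ·B[:,0] = (+0.97103,-0.13969,+0.19388); r₂ = λ·B[:,1] = (+0.22484,+0.80887,-0.54331)
r₃ = r₁×r₂ = (-0.08092,+0.57116,+0.81684); SVD([r₁ r₂ r₃]) → R = UVᵀ:
  R  [+0.97103 +0.22484 -0.08092]
  R  [-0.13969 +0.80887 +0.57116]
  R  [+0.19388 -0.54331 +0.81684]
t = (-0.22881, -0.25046, +0.61849) m
tr R = 2.596736; θ = arccos((tr R − 1)/2) = 0.646216 rad = 37.025°
axis k = ((R−Rᵀ)₃₂, (R−Rᵀ)₁₃, (R−Rᵀ)₂₁) / (2 sinθ) = (-0.925374, -0.228176, -0.302686)
rvec = θ·k = (-0.597992, -0.147451, -0.195601)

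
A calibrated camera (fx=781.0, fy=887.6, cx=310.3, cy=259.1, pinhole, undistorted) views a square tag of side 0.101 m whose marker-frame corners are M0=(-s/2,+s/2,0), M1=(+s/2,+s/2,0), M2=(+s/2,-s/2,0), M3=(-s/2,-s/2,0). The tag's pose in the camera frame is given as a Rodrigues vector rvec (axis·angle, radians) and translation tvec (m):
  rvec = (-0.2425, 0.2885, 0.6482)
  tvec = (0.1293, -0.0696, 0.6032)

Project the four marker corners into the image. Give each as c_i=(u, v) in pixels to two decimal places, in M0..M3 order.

Intrinsics K: fx=781.0, fy=887.6, cx=310.3, cy=259.1
Marker side s = 0.101 m; corners in marker frame (Z=0):
  M0 = (-0.0505, +0.0505, 0)
  M1 = (+0.0505, +0.0505, 0)
  M2 = (+0.0505, -0.0505, 0)
  M3 = (-0.0505, -0.0505, 0)
rvec = (-0.2425, 0.2885, 0.6482), |rvec| = θ = 0.74980 rad = 42.960°
Rodrigues: sinθ=0.68149, 1−cosθ=0.26818; R = I + sinθ·[k]× + (1−cosθ)·[k]×²:
    [+0.75988 -0.62252 +0.18724]
    [+0.55578 +0.77153 +0.30961]
    [-0.33720 -0.13120 +0.93225]
t = (0.1293, -0.0696, 0.6032) m
M0: Pc = R·M0+t = (+0.05949, -0.05870, +0.61360); u = 781.0·(+0.05949)/0.61360 + 310.3 = 386.0182, v = 887.6·(-0.05870)/0.61360 + 259.1 = 174.1816
M1: Pc = R·M1+t = (+0.13624, -0.00257, +0.57955); u = 781.0·(+0.13624)/0.57955 + 310.3 = 493.8932, v = 887.6·(-0.00257)/0.57955 + 259.1 = 255.1621
M2: Pc = R·M2+t = (+0.19911, -0.08050, +0.59280); u = 781.0·(+0.19911)/0.59280 + 310.3 = 572.6252, v = 887.6·(-0.08050)/0.59280 + 259.1 = 138.5736
M3: Pc = R·M3+t = (+0.12236, -0.13663, +0.62685); u = 781.0·(+0.12236)/0.62685 + 310.3 = 462.7532, v = 887.6·(-0.13663)/0.62685 + 259.1 = 65.6392

c0=(386.02, 174.18) c1=(493.89, 255.16) c2=(572.63, 138.57) c3=(462.75, 65.64)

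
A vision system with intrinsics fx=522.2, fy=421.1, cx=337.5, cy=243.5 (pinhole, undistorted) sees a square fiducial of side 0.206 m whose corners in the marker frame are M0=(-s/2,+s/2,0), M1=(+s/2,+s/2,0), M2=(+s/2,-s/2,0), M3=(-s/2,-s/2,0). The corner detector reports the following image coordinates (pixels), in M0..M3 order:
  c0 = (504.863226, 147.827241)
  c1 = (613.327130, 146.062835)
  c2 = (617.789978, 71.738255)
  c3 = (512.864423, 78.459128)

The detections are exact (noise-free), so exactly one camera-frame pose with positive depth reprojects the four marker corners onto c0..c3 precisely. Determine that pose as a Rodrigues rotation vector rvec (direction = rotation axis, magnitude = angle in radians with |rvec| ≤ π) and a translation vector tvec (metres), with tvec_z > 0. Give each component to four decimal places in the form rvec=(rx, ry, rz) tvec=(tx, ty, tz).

Intrinsics K: fx=522.2, fy=421.1, cx=337.5, cy=243.5
Marker side s = 0.206 m; corners in marker frame (Z=0):
  M0 = (-0.1030, +0.1030, 0)
  M1 = (+0.1030, +0.1030, 0)
  M2 = (+0.1030, -0.1030, 0)
  M3 = (-0.1030, -0.1030, 0)
Detected image corners:
  c0 = (504.863226, 147.827241) px
  c1 = (613.327130, 146.062835) px
  c2 = (617.789978, 71.738255) px
  c3 = (512.864423, 78.459128) px
Planar DLT: solve 8×8 A·h = b for H (H[2,2]=1):
  H  [+323.48239 -132.41548 +560.37041]
  H  [-59.18755 +328.22633 +110.42702]
  H  [-0.34559 -0.18117 +1.00000]
B = K⁻¹H; ‖b₁‖=0.912843, ‖b₂‖=0.912843; λ = 2/(‖b₁‖+‖b₂‖) = 1.095479, sign → tz>0 ⇒ λ=+1.095479
r₁ = λ·B[:,0] = (+0.92329,+0.06494,-0.37858); r₂ = λ·B[:,1] = (-0.14951,+0.96864,-0.19847)
r₃ = r₁×r₂ = (+0.35382,+0.23985,+0.90404); SVD([r₁ r₂ r₃]) → R = UVᵀ:
  R  [+0.92329 -0.14951 +0.35382]
  R  [+0.06494 +0.96864 +0.23985]
  R  [-0.37858 -0.19847 +0.90404]
t = (+0.46754, -0.34619, +1.09548) m
tr R = 2.795960; θ = arccos((tr R − 1)/2) = 0.455639 rad = 26.106°
axis k = ((R−Rᵀ)₃₂, (R−Rᵀ)₁₃, (R−Rᵀ)₂₁) / (2 sinθ) = (-0.498048, +0.832209, +0.243674)
rvec = θ·k = (-0.226930, +0.379187, +0.111027)

rvec=(-0.2269, 0.3792, 0.1110) tvec=(0.4675, -0.3462, 1.0955)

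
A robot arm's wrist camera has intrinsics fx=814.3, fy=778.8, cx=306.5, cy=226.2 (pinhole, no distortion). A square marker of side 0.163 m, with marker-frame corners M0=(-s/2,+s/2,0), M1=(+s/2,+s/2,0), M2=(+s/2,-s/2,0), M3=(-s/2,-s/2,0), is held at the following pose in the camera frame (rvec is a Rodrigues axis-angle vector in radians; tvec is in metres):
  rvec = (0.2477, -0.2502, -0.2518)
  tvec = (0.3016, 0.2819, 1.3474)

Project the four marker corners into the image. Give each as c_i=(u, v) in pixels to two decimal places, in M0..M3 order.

c0=(452.56, 445.50) c1=(538.71, 414.91) c2=(525.24, 332.37) c3=(435.83, 361.82)

Intrinsics K: fx=814.3, fy=778.8, cx=306.5, cy=226.2
Marker side s = 0.163 m; corners in marker frame (Z=0):
  M0 = (-0.0815, +0.0815, 0)
  M1 = (+0.0815, +0.0815, 0)
  M2 = (+0.0815, -0.0815, 0)
  M3 = (-0.0815, -0.0815, 0)
rvec = (0.2477, -0.2502, -0.2518), |rvec| = θ = 0.43285 rad = 24.800°
Rodrigues: sinθ=0.41946, 1−cosθ=0.09223; R = I + sinθ·[k]× + (1−cosθ)·[k]×²:
    [+0.93798 +0.21350 -0.27316]
    [-0.27452 +0.93859 -0.20903]
    [+0.21176 +0.27105 +0.93898]
t = (0.3016, 0.2819, 1.3474) m
M0: Pc = R·M0+t = (+0.24256, +0.38077, +1.35223); u = 814.3·(+0.24256)/1.35223 + 306.5 = 452.5644, v = 778.8·(+0.38077)/1.35223 + 226.2 = 445.4983
M1: Pc = R·M1+t = (+0.39545, +0.33602, +1.38675); u = 814.3·(+0.39545)/1.38675 + 306.5 = 538.7060, v = 778.8·(+0.33602)/1.38675 + 226.2 = 414.9103
M2: Pc = R·M2+t = (+0.36064, +0.18303, +1.34257); u = 814.3·(+0.36064)/1.34257 + 306.5 = 525.2396, v = 778.8·(+0.18303)/1.34257 + 226.2 = 332.3736
M3: Pc = R·M3+t = (+0.20775, +0.22778, +1.30805); u = 814.3·(+0.20775)/1.30805 + 306.5 = 435.8332, v = 778.8·(+0.22778)/1.30805 + 226.2 = 361.8167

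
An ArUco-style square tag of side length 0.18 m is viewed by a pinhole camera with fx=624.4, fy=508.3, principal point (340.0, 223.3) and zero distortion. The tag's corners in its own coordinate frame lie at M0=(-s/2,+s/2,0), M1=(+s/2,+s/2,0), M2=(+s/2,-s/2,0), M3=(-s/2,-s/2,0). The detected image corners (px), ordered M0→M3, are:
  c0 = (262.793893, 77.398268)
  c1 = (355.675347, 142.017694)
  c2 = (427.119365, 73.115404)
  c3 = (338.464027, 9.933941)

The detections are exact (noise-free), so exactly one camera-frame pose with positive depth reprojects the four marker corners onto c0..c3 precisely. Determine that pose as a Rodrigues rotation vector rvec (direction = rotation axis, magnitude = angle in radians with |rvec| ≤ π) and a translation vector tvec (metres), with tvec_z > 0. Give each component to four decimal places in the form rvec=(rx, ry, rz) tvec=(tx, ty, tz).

Intrinsics K: fx=624.4, fy=508.3, cx=340.0, cy=223.3
Marker side s = 0.18 m; corners in marker frame (Z=0):
  M0 = (-0.0900, +0.0900, 0)
  M1 = (+0.0900, +0.0900, 0)
  M2 = (+0.0900, -0.0900, 0)
  M3 = (-0.0900, -0.0900, 0)
Detected image corners:
  c0 = (262.793893, 77.398268) px
  c1 = (355.675347, 142.017694) px
  c2 = (427.119365, 73.115404) px
  c3 = (338.464027, 9.933941) px
Planar DLT: solve 8×8 A·h = b for H (H[2,2]=1):
  H  [+528.68788 -478.11520 +346.96916]
  H  [+360.31306 +363.62476 +75.20438]
  H  [+0.07119 -0.20097 +1.00000]
B = K⁻¹H; ‖b₁‖=1.056871, ‖b₂‖=1.056871; λ = 2/(‖b₁‖+‖b₂‖) = 0.946190, sign → tz>0 ⇒ λ=+0.946190
r₁ = λ·B[:,0] = (+0.76447,+0.64113,+0.06736); r₂ = λ·B[:,1] = (-0.62097,+0.76042,-0.19016)
r₃ = r₁×r₂ = (-0.17314,+0.10355,+0.97944); SVD([r₁ r₂ r₃]) → R = UVᵀ:
  R  [+0.76447 -0.62097 -0.17314]
  R  [+0.64113 +0.76042 +0.10355]
  R  [+0.06736 -0.19016 +0.97944]
t = (+0.01056, -0.27568, +0.94619) m
tr R = 2.504333; θ = arccos((tr R − 1)/2) = 0.719453 rad = 41.222°
axis k = ((R−Rᵀ)₃₂, (R−Rᵀ)₁₃, (R−Rᵀ)₂₁) / (2 sinθ) = (-0.222852, -0.182474, +0.957622)
rvec = θ·k = (-0.160332, -0.131281, +0.688964)

rvec=(-0.1603, -0.1313, 0.6890) tvec=(0.0106, -0.2757, 0.9462)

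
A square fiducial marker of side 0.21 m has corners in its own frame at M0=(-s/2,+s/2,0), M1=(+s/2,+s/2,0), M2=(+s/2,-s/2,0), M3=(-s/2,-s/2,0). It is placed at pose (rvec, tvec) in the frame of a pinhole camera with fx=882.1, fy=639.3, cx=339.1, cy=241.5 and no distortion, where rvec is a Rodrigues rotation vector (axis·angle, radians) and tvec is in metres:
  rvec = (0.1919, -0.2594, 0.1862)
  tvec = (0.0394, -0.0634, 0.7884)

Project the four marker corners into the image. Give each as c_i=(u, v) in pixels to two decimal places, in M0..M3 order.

Intrinsics K: fx=882.1, fy=639.3, cx=339.1, cy=241.5
Marker side s = 0.21 m; corners in marker frame (Z=0):
  M0 = (-0.1050, +0.1050, 0)
  M1 = (+0.1050, +0.1050, 0)
  M2 = (+0.1050, -0.1050, 0)
  M3 = (-0.1050, -0.1050, 0)
rvec = (0.1919, -0.2594, 0.1862), |rvec| = θ = 0.37254 rad = 21.345°
Rodrigues: sinθ=0.36398, 1−cosθ=0.06859; R = I + sinθ·[k]× + (1−cosθ)·[k]×²:
    [+0.94961 -0.20653 -0.23578]
    [+0.15732 +0.96466 -0.21136]
    [+0.27110 +0.16362 +0.94854]
t = (0.0394, -0.0634, 0.7884) m
M0: Pc = R·M0+t = (-0.08199, +0.02137, +0.77711); u = 882.1·(-0.08199)/0.77711 + 339.1 = 246.0289, v = 639.3·(+0.02137)/0.77711 + 241.5 = 259.0811
M1: Pc = R·M1+t = (+0.11742, +0.05441, +0.83405); u = 882.1·(+0.11742)/0.83405 + 339.1 = 463.2890, v = 639.3·(+0.05441)/0.83405 + 241.5 = 283.2042
M2: Pc = R·M2+t = (+0.16079, -0.14817, +0.79969); u = 882.1·(+0.16079)/0.79969 + 339.1 = 516.4652, v = 639.3·(-0.14817)/0.79969 + 241.5 = 123.0462
M3: Pc = R·M3+t = (-0.03862, -0.18121, +0.74275); u = 882.1·(-0.03862)/0.74275 + 339.1 = 293.2304, v = 639.3·(-0.18121)/0.74275 + 241.5 = 85.5313

c0=(246.03, 259.08) c1=(463.29, 283.20) c2=(516.47, 123.05) c3=(293.23, 85.53)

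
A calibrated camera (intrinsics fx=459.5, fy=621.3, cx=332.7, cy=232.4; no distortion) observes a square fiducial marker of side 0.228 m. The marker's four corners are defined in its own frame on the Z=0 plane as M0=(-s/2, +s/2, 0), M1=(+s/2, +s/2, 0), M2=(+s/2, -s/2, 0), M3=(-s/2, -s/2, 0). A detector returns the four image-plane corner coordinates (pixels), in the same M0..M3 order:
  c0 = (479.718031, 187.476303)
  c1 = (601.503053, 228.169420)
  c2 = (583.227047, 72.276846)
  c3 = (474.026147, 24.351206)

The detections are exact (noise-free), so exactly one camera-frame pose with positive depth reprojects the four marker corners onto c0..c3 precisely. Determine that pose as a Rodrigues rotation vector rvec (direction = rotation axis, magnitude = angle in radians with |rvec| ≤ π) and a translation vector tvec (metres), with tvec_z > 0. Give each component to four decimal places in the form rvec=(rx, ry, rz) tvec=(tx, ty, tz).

Intrinsics K: fx=459.5, fy=621.3, cx=332.7, cy=232.4
Marker side s = 0.228 m; corners in marker frame (Z=0):
  M0 = (-0.1140, +0.1140, 0)
  M1 = (+0.1140, +0.1140, 0)
  M2 = (+0.1140, -0.1140, 0)
  M3 = (-0.1140, -0.1140, 0)
Detected image corners:
  c0 = (479.718031, 187.476303) px
  c1 = (601.503053, 228.169420) px
  c2 = (583.227047, 72.276846) px
  c3 = (474.026147, 24.351206) px
Planar DLT: solve 8×8 A·h = b for H (H[2,2]=1):
  H  [+687.48698 -220.79857 +536.51583]
  H  [+238.99851 +633.24179 +124.26369]
  H  [+0.34147 -0.51333 +1.00000]
B = K⁻¹H; ‖b₁‖=1.320014, ‖b₂‖=1.320014; λ = 2/(‖b₁‖+‖b₂‖) = 0.757568, sign → tz>0 ⇒ λ=+0.757568
r₁ = λ·B[:,0] = (+0.94615,+0.19466,+0.25868); r₂ = λ·B[:,1] = (-0.08246,+0.91759,-0.38888)
r₃ = r₁×r₂ = (-0.31306,+0.34661,+0.88423); SVD([r₁ r₂ r₃]) → R = UVᵀ:
  R  [+0.94615 -0.08246 -0.31306]
  R  [+0.19466 +0.91759 +0.34661]
  R  [+0.25868 -0.38888 +0.88423]
t = (+0.33603, -0.13185, +0.75757) m
tr R = 2.747963; θ = arccos((tr R − 1)/2) = 0.507461 rad = 29.075°
axis k = ((R−Rᵀ)₃₂, (R−Rᵀ)₁₃, (R−Rᵀ)₂₁) / (2 sinθ) = (-0.756736, -0.588266, +0.285120)
rvec = θ·k = (-0.384014, -0.298522, +0.144687)

rvec=(-0.3840, -0.2985, 0.1447) tvec=(0.3360, -0.1319, 0.7576)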